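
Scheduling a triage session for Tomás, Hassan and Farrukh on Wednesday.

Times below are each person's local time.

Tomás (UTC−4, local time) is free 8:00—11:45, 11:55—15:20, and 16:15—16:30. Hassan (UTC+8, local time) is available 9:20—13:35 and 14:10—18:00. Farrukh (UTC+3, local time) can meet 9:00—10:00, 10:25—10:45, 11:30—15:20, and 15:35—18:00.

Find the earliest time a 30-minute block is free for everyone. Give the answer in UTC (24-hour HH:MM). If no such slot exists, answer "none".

none

Tomás → UTC: 12:00–15:45, 15:55–19:20, 20:15–20:30.
Hassan → UTC: 01:20–05:35, 06:10–10:00.
Farrukh → UTC: 06:00–07:00, 07:25–07:45, 08:30–12:20, 12:35–15:00.
Tomás ∩ Hassan: (none).
Tomás ∩ Hassan ∩ Farrukh: (none).
Windows ≥ 30 min: (none).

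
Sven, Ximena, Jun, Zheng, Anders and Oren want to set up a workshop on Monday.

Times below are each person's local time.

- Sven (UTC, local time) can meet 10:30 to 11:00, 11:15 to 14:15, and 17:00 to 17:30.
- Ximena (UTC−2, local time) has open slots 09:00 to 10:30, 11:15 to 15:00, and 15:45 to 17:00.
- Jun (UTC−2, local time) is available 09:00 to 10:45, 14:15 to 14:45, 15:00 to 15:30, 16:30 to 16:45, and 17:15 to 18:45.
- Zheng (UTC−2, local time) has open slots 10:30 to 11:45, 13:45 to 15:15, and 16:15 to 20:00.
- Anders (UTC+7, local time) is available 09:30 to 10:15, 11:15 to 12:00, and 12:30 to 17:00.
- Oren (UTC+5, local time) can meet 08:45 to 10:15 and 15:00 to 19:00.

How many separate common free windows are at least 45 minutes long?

Sven → UTC: 10:30–11:00, 11:15–14:15, 17:00–17:30.
Ximena → UTC: 11:00–12:30, 13:15–17:00, 17:45–19:00.
Jun → UTC: 11:00–12:45, 16:15–16:45, 17:00–17:30, 18:30–18:45, 19:15–20:45.
Zheng → UTC: 12:30–13:45, 15:45–17:15, 18:15–22:00.
Anders → UTC: 02:30–03:15, 04:15–05:00, 05:30–10:00.
Oren → UTC: 03:45–05:15, 10:00–14:00.
Sven ∩ Ximena: 11:15–12:30, 13:15–14:15.
Sven ∩ Ximena ∩ Jun: 11:15–12:30.
Sven ∩ Ximena ∩ Jun ∩ Zheng: (none).
Sven ∩ Ximena ∩ Jun ∩ Zheng ∩ Anders: (none).
Sven ∩ Ximena ∩ Jun ∩ Zheng ∩ Anders ∩ Oren: (none).
Windows ≥ 45 min: (none).
That's 0 windows.

0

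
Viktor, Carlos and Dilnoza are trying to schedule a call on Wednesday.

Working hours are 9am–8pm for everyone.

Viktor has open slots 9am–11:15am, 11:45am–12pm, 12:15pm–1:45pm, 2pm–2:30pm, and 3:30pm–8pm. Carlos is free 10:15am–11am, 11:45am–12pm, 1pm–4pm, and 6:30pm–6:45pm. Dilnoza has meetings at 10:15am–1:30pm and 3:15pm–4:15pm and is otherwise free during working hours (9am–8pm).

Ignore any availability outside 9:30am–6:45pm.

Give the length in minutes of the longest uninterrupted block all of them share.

30 minutes

Dilnoza free within 09:00–20:00: 09:00–10:15, 13:30–15:15, 16:15–20:00.
Viktor ∩ Carlos: 10:15–11:00, 11:45–12:00, 13:00–13:45, 14:00–14:30, 15:30–16:00, 18:30–18:45.
Viktor ∩ Carlos ∩ Dilnoza: 13:30–13:45, 14:00–14:30, 18:30–18:45.
Restricted to 09:30–18:45: 13:30–13:45, 14:00–14:30, 18:30–18:45.
Common window lengths: 15, 30, 15 min; longest is 30.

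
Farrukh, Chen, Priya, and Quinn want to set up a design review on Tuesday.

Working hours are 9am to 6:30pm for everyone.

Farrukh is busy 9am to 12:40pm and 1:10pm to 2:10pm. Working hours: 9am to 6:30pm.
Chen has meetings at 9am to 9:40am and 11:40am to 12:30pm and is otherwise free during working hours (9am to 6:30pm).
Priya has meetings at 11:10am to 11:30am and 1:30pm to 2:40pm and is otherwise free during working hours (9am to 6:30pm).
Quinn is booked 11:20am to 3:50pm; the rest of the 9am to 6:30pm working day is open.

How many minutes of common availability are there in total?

Farrukh free within 09:00–18:30: 12:40–13:10, 14:10–18:30.
Chen free within 09:00–18:30: 09:40–11:40, 12:30–18:30.
Priya free within 09:00–18:30: 09:00–11:10, 11:30–13:30, 14:40–18:30.
Quinn free within 09:00–18:30: 09:00–11:20, 15:50–18:30.
Farrukh ∩ Chen: 12:40–13:10, 14:10–18:30.
Farrukh ∩ Chen ∩ Priya: 12:40–13:10, 14:40–18:30.
Farrukh ∩ Chen ∩ Priya ∩ Quinn: 15:50–18:30.
Total common minutes: 160.

160 minutes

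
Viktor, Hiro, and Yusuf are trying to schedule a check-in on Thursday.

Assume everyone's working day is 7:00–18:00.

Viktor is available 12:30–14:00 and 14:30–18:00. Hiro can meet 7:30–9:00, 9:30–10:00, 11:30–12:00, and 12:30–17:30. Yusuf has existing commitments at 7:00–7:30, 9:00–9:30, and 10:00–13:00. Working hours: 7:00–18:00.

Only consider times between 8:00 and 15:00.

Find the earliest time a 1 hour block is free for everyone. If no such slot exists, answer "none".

13:00

Yusuf free within 07:00–18:00: 07:30–09:00, 09:30–10:00, 13:00–18:00.
Viktor ∩ Hiro: 12:30–14:00, 14:30–17:30.
Viktor ∩ Hiro ∩ Yusuf: 13:00–14:00, 14:30–17:30.
Restricted to 08:00–15:00: 13:00–14:00, 14:30–15:00.
Windows ≥ 60 min: 13:00–14:00.
Earliest such window starts at 13:00.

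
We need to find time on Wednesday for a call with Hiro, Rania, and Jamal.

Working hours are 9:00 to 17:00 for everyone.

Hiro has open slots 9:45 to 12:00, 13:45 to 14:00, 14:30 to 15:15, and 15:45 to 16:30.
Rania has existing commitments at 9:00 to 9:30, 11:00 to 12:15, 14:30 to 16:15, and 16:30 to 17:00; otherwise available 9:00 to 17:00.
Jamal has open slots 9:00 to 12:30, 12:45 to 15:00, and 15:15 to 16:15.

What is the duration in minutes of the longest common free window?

Rania free within 09:00–17:00: 09:30–11:00, 12:15–14:30, 16:15–16:30.
Hiro ∩ Rania: 09:45–11:00, 13:45–14:00, 16:15–16:30.
Hiro ∩ Rania ∩ Jamal: 09:45–11:00, 13:45–14:00.
Common window lengths: 75, 15 min; longest is 75.

75 minutes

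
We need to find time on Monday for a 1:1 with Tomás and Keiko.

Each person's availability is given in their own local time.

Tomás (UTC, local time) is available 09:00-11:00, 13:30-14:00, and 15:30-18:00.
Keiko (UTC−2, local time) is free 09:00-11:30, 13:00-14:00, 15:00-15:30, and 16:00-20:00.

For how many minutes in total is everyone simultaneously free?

60 minutes

Tomás → UTC: 09:00–11:00, 13:30–14:00, 15:30–18:00.
Keiko → UTC: 11:00–13:30, 15:00–16:00, 17:00–17:30, 18:00–22:00.
Tomás ∩ Keiko: 15:30–16:00, 17:00–17:30.
Total common minutes: 30 + 30 = 60.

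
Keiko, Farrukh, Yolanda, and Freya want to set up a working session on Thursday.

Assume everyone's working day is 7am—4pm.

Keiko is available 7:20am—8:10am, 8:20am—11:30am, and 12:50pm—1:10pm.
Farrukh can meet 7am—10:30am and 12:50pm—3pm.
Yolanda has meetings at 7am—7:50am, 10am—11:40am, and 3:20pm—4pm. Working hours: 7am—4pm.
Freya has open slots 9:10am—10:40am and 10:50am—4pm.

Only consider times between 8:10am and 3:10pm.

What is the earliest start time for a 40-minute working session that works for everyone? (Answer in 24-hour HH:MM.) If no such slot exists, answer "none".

09:10

Yolanda free within 07:00–16:00: 07:50–10:00, 11:40–15:20.
Keiko ∩ Farrukh: 07:20–08:10, 08:20–10:30, 12:50–13:10.
Keiko ∩ Farrukh ∩ Yolanda: 07:50–08:10, 08:20–10:00, 12:50–13:10.
Keiko ∩ Farrukh ∩ Yolanda ∩ Freya: 09:10–10:00, 12:50–13:10.
Restricted to 08:10–15:10: 09:10–10:00, 12:50–13:10.
Windows ≥ 40 min: 09:10–10:00.
Earliest such window starts at 09:10.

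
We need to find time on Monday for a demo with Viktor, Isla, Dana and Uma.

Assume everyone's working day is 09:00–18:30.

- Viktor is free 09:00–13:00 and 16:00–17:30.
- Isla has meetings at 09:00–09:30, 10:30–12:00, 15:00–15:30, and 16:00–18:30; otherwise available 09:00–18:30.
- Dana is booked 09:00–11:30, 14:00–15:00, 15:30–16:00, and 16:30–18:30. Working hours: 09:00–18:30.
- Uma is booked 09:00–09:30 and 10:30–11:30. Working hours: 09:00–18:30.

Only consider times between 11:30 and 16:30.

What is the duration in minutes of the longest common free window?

Isla free within 09:00–18:30: 09:30–10:30, 12:00–15:00, 15:30–16:00.
Dana free within 09:00–18:30: 11:30–14:00, 15:00–15:30, 16:00–16:30.
Uma free within 09:00–18:30: 09:30–10:30, 11:30–18:30.
Viktor ∩ Isla: 09:30–10:30, 12:00–13:00.
Viktor ∩ Isla ∩ Dana: 12:00–13:00.
Viktor ∩ Isla ∩ Dana ∩ Uma: 12:00–13:00.
Restricted to 11:30–16:30: 12:00–13:00.
Single common window of 60 minutes.

60 minutes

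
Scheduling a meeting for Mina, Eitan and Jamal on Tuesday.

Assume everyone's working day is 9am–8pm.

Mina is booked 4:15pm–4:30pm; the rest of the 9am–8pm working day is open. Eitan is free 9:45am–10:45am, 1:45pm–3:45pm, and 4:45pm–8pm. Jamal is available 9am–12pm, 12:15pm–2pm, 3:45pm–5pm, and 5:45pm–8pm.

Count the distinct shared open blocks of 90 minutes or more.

1

Mina free within 09:00–20:00: 09:00–16:15, 16:30–20:00.
Mina ∩ Eitan: 09:45–10:45, 13:45–15:45, 16:45–20:00.
Mina ∩ Eitan ∩ Jamal: 09:45–10:45, 13:45–14:00, 16:45–17:00, 17:45–20:00.
Windows ≥ 90 min: 17:45–20:00.
That's 1 window.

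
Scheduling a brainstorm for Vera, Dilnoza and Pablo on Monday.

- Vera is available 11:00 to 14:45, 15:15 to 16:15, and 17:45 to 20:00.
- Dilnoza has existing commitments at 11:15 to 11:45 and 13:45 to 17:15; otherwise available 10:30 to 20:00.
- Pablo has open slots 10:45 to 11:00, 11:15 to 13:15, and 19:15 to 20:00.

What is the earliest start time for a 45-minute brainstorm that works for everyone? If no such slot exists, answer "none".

11:45

Dilnoza free within 10:30–20:00: 10:30–11:15, 11:45–13:45, 17:15–20:00.
Vera ∩ Dilnoza: 11:00–11:15, 11:45–13:45, 17:45–20:00.
Vera ∩ Dilnoza ∩ Pablo: 11:45–13:15, 19:15–20:00.
Windows ≥ 45 min: 11:45–13:15, 19:15–20:00.
Earliest such window starts at 11:45.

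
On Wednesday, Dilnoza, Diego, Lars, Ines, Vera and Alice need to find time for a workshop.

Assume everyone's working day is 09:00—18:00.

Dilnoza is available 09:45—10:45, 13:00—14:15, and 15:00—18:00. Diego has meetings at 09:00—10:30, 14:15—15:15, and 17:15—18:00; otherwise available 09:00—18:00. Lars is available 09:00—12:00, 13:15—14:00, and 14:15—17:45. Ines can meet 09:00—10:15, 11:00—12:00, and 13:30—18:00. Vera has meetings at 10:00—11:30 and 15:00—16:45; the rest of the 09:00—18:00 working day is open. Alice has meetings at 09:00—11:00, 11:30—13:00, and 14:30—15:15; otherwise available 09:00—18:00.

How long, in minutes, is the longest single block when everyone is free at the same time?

30 minutes

Diego free within 09:00–18:00: 10:30–14:15, 15:15–17:15.
Vera free within 09:00–18:00: 09:00–10:00, 11:30–15:00, 16:45–18:00.
Alice free within 09:00–18:00: 11:00–11:30, 13:00–14:30, 15:15–18:00.
Dilnoza ∩ Diego: 10:30–10:45, 13:00–14:15, 15:15–17:15.
Dilnoza ∩ Diego ∩ Lars: 10:30–10:45, 13:15–14:00, 15:15–17:15.
Dilnoza ∩ Diego ∩ Lars ∩ Ines: 13:30–14:00, 15:15–17:15.
Dilnoza ∩ Diego ∩ Lars ∩ Ines ∩ Vera: 13:30–14:00, 16:45–17:15.
Dilnoza ∩ Diego ∩ Lars ∩ Ines ∩ Vera ∩ Alice: 13:30–14:00, 16:45–17:15.
Common window lengths: 30, 30 min; longest is 30.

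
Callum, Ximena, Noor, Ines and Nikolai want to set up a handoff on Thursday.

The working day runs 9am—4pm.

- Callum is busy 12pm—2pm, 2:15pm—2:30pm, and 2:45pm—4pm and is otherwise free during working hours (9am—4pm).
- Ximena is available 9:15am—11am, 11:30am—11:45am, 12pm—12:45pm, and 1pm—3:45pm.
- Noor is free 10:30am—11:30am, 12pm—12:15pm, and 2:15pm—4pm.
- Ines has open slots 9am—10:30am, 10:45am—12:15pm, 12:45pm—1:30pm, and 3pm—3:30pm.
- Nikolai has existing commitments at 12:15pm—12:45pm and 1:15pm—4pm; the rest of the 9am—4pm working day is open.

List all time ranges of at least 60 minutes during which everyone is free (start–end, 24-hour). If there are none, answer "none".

none

Callum free within 09:00–16:00: 09:00–12:00, 14:00–14:15, 14:30–14:45.
Nikolai free within 09:00–16:00: 09:00–12:15, 12:45–13:15.
Callum ∩ Ximena: 09:15–11:00, 11:30–11:45, 14:00–14:15, 14:30–14:45.
Callum ∩ Ximena ∩ Noor: 10:30–11:00, 14:30–14:45.
Callum ∩ Ximena ∩ Noor ∩ Ines: 10:45–11:00.
Callum ∩ Ximena ∩ Noor ∩ Ines ∩ Nikolai: 10:45–11:00.
Windows ≥ 60 min: (none).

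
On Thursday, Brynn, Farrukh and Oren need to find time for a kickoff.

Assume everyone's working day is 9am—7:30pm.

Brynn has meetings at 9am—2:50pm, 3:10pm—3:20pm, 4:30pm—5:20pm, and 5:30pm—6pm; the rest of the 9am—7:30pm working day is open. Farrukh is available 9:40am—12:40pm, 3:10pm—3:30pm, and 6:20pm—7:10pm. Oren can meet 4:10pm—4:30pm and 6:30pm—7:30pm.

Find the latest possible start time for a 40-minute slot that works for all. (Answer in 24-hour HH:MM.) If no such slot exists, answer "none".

18:30

Brynn free within 09:00–19:30: 14:50–15:10, 15:20–16:30, 17:20–17:30, 18:00–19:30.
Brynn ∩ Farrukh: 15:20–15:30, 18:20–19:10.
Brynn ∩ Farrukh ∩ Oren: 18:30–19:10.
Windows ≥ 40 min: 18:30–19:10.
Latest start in the last window 18:30–19:10 is 19:10 − 40 min = 18:30.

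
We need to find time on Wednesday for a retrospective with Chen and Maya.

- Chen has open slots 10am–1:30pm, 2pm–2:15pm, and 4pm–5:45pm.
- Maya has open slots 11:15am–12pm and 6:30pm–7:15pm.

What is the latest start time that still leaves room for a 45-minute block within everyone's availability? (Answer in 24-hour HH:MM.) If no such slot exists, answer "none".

Chen ∩ Maya: 11:15–12:00.
Windows ≥ 45 min: 11:15–12:00.
Latest start in the last window 11:15–12:00 is 12:00 − 45 min = 11:15.

11:15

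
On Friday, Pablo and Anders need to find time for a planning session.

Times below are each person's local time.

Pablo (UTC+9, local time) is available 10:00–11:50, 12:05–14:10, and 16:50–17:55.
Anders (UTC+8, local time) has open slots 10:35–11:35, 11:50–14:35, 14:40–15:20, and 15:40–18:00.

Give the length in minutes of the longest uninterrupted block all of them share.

80 minutes

Pablo → UTC: 01:00–02:50, 03:05–05:10, 07:50–08:55.
Anders → UTC: 02:35–03:35, 03:50–06:35, 06:40–07:20, 07:40–10:00.
Pablo ∩ Anders: 02:35–02:50, 03:05–03:35, 03:50–05:10, 07:50–08:55.
Common window lengths: 15, 30, 80, 65 min; longest is 80.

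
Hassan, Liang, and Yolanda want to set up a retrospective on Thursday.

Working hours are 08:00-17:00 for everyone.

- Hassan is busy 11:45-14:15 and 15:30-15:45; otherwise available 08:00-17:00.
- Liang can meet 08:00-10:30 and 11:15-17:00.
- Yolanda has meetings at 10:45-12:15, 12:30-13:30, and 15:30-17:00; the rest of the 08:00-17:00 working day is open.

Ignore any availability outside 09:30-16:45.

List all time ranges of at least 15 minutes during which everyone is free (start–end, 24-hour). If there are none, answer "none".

09:30–10:30, 14:15–15:30

Hassan free within 08:00–17:00: 08:00–11:45, 14:15–15:30, 15:45–17:00.
Yolanda free within 08:00–17:00: 08:00–10:45, 12:15–12:30, 13:30–15:30.
Hassan ∩ Liang: 08:00–10:30, 11:15–11:45, 14:15–15:30, 15:45–17:00.
Hassan ∩ Liang ∩ Yolanda: 08:00–10:30, 14:15–15:30.
Restricted to 09:30–16:45: 09:30–10:30, 14:15–15:30.
Windows ≥ 15 min: 09:30–10:30, 14:15–15:30.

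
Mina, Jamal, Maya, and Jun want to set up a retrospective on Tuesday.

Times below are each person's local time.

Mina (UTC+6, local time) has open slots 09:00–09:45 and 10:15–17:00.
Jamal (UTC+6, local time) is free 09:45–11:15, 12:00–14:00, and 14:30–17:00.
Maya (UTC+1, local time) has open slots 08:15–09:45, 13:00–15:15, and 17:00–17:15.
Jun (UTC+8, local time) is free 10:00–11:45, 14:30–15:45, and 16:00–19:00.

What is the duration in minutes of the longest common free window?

30 minutes

Mina → UTC: 03:00–03:45, 04:15–11:00.
Jamal → UTC: 03:45–05:15, 06:00–08:00, 08:30–11:00.
Maya → UTC: 07:15–08:45, 12:00–14:15, 16:00–16:15.
Jun → UTC: 02:00–03:45, 06:30–07:45, 08:00–11:00.
Mina ∩ Jamal: 04:15–05:15, 06:00–08:00, 08:30–11:00.
Mina ∩ Jamal ∩ Maya: 07:15–08:00, 08:30–08:45.
Mina ∩ Jamal ∩ Maya ∩ Jun: 07:15–07:45, 08:30–08:45.
Common window lengths: 30, 15 min; longest is 30.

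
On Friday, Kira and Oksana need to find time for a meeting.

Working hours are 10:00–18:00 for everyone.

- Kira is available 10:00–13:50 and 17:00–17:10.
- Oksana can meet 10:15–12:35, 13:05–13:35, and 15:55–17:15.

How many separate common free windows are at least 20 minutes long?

2

Kira ∩ Oksana: 10:15–12:35, 13:05–13:35, 17:00–17:10.
Windows ≥ 20 min: 10:15–12:35, 13:05–13:35.
That's 2 windows.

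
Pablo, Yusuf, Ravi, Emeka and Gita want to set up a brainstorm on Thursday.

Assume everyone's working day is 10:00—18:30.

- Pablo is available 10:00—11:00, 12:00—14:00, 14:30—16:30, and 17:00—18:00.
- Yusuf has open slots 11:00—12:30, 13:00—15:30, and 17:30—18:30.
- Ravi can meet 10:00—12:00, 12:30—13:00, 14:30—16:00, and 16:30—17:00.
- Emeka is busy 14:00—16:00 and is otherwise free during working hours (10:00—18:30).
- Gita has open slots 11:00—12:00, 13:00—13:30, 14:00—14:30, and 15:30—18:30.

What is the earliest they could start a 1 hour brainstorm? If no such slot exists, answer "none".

none

Emeka free within 10:00–18:30: 10:00–14:00, 16:00–18:30.
Pablo ∩ Yusuf: 12:00–12:30, 13:00–14:00, 14:30–15:30, 17:30–18:00.
Pablo ∩ Yusuf ∩ Ravi: 14:30–15:30.
Pablo ∩ Yusuf ∩ Ravi ∩ Emeka: (none).
Pablo ∩ Yusuf ∩ Ravi ∩ Emeka ∩ Gita: (none).
Windows ≥ 60 min: (none).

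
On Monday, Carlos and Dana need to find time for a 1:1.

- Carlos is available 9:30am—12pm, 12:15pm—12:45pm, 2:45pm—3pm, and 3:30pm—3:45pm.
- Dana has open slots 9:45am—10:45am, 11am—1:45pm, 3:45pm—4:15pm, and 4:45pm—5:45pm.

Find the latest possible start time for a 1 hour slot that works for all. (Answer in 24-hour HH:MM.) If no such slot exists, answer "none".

11:00

Carlos ∩ Dana: 09:45–10:45, 11:00–12:00, 12:15–12:45.
Windows ≥ 60 min: 09:45–10:45, 11:00–12:00.
Latest start in the last window 11:00–12:00 is 12:00 − 60 min = 11:00.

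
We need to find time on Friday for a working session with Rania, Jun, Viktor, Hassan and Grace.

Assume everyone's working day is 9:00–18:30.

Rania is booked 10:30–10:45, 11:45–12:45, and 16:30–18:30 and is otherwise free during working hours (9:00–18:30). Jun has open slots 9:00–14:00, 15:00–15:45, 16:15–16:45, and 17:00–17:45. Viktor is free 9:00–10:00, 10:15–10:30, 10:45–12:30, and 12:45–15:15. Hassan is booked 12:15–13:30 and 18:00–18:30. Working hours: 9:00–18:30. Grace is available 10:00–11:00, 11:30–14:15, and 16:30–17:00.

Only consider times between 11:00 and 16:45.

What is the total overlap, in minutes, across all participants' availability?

Rania free within 09:00–18:30: 09:00–10:30, 10:45–11:45, 12:45–16:30.
Hassan free within 09:00–18:30: 09:00–12:15, 13:30–18:00.
Rania ∩ Jun: 09:00–10:30, 10:45–11:45, 12:45–14:00, 15:00–15:45, 16:15–16:30.
Rania ∩ Jun ∩ Viktor: 09:00–10:00, 10:15–10:30, 10:45–11:45, 12:45–14:00, 15:00–15:15.
Rania ∩ Jun ∩ Viktor ∩ Hassan: 09:00–10:00, 10:15–10:30, 10:45–11:45, 13:30–14:00, 15:00–15:15.
Rania ∩ Jun ∩ Viktor ∩ Hassan ∩ Grace: 10:15–10:30, 10:45–11:00, 11:30–11:45, 13:30–14:00.
Restricted to 11:00–16:45: 11:30–11:45, 13:30–14:00.
Total common minutes: 15 + 30 = 45.

45 minutes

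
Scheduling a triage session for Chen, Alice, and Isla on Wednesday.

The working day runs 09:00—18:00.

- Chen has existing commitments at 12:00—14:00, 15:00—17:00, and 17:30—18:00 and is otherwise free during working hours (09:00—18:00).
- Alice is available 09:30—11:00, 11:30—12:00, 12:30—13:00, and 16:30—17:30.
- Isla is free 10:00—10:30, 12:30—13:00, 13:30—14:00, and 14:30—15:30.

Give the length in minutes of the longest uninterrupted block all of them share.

30 minutes

Chen free within 09:00–18:00: 09:00–12:00, 14:00–15:00, 17:00–17:30.
Chen ∩ Alice: 09:30–11:00, 11:30–12:00, 17:00–17:30.
Chen ∩ Alice ∩ Isla: 10:00–10:30.
Single common window of 30 minutes.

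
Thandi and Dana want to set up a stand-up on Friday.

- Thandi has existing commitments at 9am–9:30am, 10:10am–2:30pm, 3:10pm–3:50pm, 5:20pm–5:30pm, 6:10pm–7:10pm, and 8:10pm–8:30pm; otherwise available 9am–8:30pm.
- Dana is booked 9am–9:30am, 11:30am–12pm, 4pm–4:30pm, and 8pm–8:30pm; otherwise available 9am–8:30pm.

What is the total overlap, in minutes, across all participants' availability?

Thandi free within 09:00–20:30: 09:30–10:10, 14:30–15:10, 15:50–17:20, 17:30–18:10, 19:10–20:10.
Dana free within 09:00–20:30: 09:30–11:30, 12:00–16:00, 16:30–20:00.
Thandi ∩ Dana: 09:30–10:10, 14:30–15:10, 15:50–16:00, 16:30–17:20, 17:30–18:10, 19:10–20:00.
Total common minutes: 40 + 40 + 10 + 50 + 40 + 50 = 230.

230 minutes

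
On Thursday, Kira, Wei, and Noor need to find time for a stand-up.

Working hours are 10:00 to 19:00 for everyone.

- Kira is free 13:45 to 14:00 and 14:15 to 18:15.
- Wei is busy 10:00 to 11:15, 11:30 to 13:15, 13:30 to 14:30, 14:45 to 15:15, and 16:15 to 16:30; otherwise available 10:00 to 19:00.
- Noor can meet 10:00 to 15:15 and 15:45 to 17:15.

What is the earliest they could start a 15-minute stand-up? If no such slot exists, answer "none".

14:30

Wei free within 10:00–19:00: 11:15–11:30, 13:15–13:30, 14:30–14:45, 15:15–16:15, 16:30–19:00.
Kira ∩ Wei: 14:30–14:45, 15:15–16:15, 16:30–18:15.
Kira ∩ Wei ∩ Noor: 14:30–14:45, 15:45–16:15, 16:30–17:15.
Windows ≥ 15 min: 14:30–14:45, 15:45–16:15, 16:30–17:15.
Earliest such window starts at 14:30.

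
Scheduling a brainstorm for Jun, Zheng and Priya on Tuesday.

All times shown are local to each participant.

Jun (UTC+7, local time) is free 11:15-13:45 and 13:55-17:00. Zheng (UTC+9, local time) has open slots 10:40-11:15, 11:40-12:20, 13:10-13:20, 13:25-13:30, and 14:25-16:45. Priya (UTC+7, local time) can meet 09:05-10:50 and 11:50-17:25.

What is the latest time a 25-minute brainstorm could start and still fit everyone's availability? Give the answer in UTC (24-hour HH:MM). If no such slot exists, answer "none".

07:20

Jun → UTC: 04:15–06:45, 06:55–10:00.
Zheng → UTC: 01:40–02:15, 02:40–03:20, 04:10–04:20, 04:25–04:30, 05:25–07:45.
Priya → UTC: 02:05–03:50, 04:50–10:25.
Jun ∩ Zheng: 04:15–04:20, 04:25–04:30, 05:25–06:45, 06:55–07:45.
Jun ∩ Zheng ∩ Priya: 05:25–06:45, 06:55–07:45.
Windows ≥ 25 min: 05:25–06:45, 06:55–07:45.
Latest start in the last window 06:55–07:45 is 07:45 − 25 min = 07:20.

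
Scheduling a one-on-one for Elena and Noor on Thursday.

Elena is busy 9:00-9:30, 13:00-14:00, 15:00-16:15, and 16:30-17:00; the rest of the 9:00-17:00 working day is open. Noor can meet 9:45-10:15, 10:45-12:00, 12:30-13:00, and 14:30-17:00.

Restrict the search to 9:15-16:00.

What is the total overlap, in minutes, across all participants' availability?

Elena free within 09:00–17:00: 09:30–13:00, 14:00–15:00, 16:15–16:30.
Elena ∩ Noor: 09:45–10:15, 10:45–12:00, 12:30–13:00, 14:30–15:00, 16:15–16:30.
Restricted to 09:15–16:00: 09:45–10:15, 10:45–12:00, 12:30–13:00, 14:30–15:00.
Total common minutes: 30 + 75 + 30 + 30 = 165.

165 minutes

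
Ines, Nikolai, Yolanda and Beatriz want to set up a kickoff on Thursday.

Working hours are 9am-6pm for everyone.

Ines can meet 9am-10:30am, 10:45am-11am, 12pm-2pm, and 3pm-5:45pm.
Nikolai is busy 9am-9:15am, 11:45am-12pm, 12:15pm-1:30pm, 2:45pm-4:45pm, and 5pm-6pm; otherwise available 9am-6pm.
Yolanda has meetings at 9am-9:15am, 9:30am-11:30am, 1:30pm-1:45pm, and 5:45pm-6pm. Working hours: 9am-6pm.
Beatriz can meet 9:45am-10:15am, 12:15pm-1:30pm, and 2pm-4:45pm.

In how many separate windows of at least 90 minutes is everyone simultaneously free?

0

Nikolai free within 09:00–18:00: 09:15–11:45, 12:00–12:15, 13:30–14:45, 16:45–17:00.
Yolanda free within 09:00–18:00: 09:15–09:30, 11:30–13:30, 13:45–17:45.
Ines ∩ Nikolai: 09:15–10:30, 10:45–11:00, 12:00–12:15, 13:30–14:00, 16:45–17:00.
Ines ∩ Nikolai ∩ Yolanda: 09:15–09:30, 12:00–12:15, 13:45–14:00, 16:45–17:00.
Ines ∩ Nikolai ∩ Yolanda ∩ Beatriz: (none).
Windows ≥ 90 min: (none).
That's 0 windows.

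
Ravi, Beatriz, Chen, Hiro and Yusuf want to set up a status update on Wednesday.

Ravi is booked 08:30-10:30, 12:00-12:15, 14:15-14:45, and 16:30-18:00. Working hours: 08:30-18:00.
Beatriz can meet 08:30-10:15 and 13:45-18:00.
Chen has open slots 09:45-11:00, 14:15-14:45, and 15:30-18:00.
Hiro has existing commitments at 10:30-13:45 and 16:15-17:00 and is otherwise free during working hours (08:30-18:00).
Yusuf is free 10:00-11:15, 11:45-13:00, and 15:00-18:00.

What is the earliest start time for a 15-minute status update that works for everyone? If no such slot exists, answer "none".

Ravi free within 08:30–18:00: 10:30–12:00, 12:15–14:15, 14:45–16:30.
Hiro free within 08:30–18:00: 08:30–10:30, 13:45–16:15, 17:00–18:00.
Ravi ∩ Beatriz: 13:45–14:15, 14:45–16:30.
Ravi ∩ Beatriz ∩ Chen: 15:30–16:30.
Ravi ∩ Beatriz ∩ Chen ∩ Hiro: 15:30–16:15.
Ravi ∩ Beatriz ∩ Chen ∩ Hiro ∩ Yusuf: 15:30–16:15.
Windows ≥ 15 min: 15:30–16:15.
Earliest such window starts at 15:30.

15:30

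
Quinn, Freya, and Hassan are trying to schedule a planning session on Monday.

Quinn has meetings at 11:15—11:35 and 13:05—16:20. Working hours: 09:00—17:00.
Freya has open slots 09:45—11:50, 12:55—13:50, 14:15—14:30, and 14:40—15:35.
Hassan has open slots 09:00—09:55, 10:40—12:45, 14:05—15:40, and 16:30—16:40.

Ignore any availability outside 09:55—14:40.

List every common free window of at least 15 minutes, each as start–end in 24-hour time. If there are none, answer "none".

Quinn free within 09:00–17:00: 09:00–11:15, 11:35–13:05, 16:20–17:00.
Quinn ∩ Freya: 09:45–11:15, 11:35–11:50, 12:55–13:05.
Quinn ∩ Freya ∩ Hassan: 09:45–09:55, 10:40–11:15, 11:35–11:50.
Restricted to 09:55–14:40: 10:40–11:15, 11:35–11:50.
Windows ≥ 15 min: 10:40–11:15, 11:35–11:50.

10:40–11:15, 11:35–11:50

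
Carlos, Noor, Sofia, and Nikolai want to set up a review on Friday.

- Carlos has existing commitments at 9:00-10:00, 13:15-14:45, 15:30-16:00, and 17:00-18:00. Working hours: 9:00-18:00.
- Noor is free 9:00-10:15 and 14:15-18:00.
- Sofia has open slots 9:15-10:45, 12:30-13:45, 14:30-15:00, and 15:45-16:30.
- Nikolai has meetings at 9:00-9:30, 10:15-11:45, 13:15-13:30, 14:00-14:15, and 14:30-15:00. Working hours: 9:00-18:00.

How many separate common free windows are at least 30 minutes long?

1

Carlos free within 09:00–18:00: 10:00–13:15, 14:45–15:30, 16:00–17:00.
Nikolai free within 09:00–18:00: 09:30–10:15, 11:45–13:15, 13:30–14:00, 14:15–14:30, 15:00–18:00.
Carlos ∩ Noor: 10:00–10:15, 14:45–15:30, 16:00–17:00.
Carlos ∩ Noor ∩ Sofia: 10:00–10:15, 14:45–15:00, 16:00–16:30.
Carlos ∩ Noor ∩ Sofia ∩ Nikolai: 10:00–10:15, 16:00–16:30.
Windows ≥ 30 min: 16:00–16:30.
That's 1 window.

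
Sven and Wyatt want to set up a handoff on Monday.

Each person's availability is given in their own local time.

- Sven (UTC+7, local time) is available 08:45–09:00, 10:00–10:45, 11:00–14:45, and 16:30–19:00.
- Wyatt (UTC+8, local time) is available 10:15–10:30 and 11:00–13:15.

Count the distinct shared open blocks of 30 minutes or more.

Sven → UTC: 01:45–02:00, 03:00–03:45, 04:00–07:45, 09:30–12:00.
Wyatt → UTC: 02:15–02:30, 03:00–05:15.
Sven ∩ Wyatt: 03:00–03:45, 04:00–05:15.
Windows ≥ 30 min: 03:00–03:45, 04:00–05:15.
That's 2 windows.

2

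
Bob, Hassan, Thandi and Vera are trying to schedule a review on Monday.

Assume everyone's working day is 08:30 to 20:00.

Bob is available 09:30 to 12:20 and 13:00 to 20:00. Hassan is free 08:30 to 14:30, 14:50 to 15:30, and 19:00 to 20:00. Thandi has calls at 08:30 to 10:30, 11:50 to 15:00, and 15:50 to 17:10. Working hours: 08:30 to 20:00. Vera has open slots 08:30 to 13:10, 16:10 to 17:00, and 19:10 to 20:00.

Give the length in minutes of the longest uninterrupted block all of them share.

80 minutes

Thandi free within 08:30–20:00: 10:30–11:50, 15:00–15:50, 17:10–20:00.
Bob ∩ Hassan: 09:30–12:20, 13:00–14:30, 14:50–15:30, 19:00–20:00.
Bob ∩ Hassan ∩ Thandi: 10:30–11:50, 15:00–15:30, 19:00–20:00.
Bob ∩ Hassan ∩ Thandi ∩ Vera: 10:30–11:50, 19:10–20:00.
Common window lengths: 80, 50 min; longest is 80.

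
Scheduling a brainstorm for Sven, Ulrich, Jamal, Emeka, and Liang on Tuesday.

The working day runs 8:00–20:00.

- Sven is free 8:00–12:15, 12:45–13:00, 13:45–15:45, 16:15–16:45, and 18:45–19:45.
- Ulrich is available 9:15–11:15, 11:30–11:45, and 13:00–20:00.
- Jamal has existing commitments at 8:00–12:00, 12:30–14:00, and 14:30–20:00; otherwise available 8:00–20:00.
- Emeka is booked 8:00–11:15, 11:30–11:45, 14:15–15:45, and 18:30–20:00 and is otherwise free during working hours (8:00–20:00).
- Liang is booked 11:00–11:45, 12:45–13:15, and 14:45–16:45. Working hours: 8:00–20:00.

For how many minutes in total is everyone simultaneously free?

15 minutes

Jamal free within 08:00–20:00: 12:00–12:30, 14:00–14:30.
Emeka free within 08:00–20:00: 11:15–11:30, 11:45–14:15, 15:45–18:30.
Liang free within 08:00–20:00: 08:00–11:00, 11:45–12:45, 13:15–14:45, 16:45–20:00.
Sven ∩ Ulrich: 09:15–11:15, 11:30–11:45, 13:45–15:45, 16:15–16:45, 18:45–19:45.
Sven ∩ Ulrich ∩ Jamal: 14:00–14:30.
Sven ∩ Ulrich ∩ Jamal ∩ Emeka: 14:00–14:15.
Sven ∩ Ulrich ∩ Jamal ∩ Emeka ∩ Liang: 14:00–14:15.
Total common minutes: 15.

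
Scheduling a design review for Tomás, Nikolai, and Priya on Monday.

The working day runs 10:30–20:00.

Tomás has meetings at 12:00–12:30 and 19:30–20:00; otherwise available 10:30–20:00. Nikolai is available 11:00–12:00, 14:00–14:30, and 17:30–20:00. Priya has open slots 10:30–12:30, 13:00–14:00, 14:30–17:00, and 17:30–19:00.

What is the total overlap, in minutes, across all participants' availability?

Tomás free within 10:30–20:00: 10:30–12:00, 12:30–19:30.
Tomás ∩ Nikolai: 11:00–12:00, 14:00–14:30, 17:30–19:30.
Tomás ∩ Nikolai ∩ Priya: 11:00–12:00, 17:30–19:00.
Total common minutes: 60 + 90 = 150.

150 minutes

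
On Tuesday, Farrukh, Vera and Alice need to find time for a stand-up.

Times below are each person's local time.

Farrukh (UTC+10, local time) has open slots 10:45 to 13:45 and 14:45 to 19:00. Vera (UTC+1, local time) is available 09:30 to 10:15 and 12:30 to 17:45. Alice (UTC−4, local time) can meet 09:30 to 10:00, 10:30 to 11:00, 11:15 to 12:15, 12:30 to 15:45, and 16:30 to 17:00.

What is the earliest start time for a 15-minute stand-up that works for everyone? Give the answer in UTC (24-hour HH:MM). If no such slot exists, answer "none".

Farrukh → UTC: 00:45–03:45, 04:45–09:00.
Vera → UTC: 08:30–09:15, 11:30–16:45.
Alice → UTC: 13:30–14:00, 14:30–15:00, 15:15–16:15, 16:30–19:45, 20:30–21:00.
Farrukh ∩ Vera: 08:30–09:00.
Farrukh ∩ Vera ∩ Alice: (none).
Windows ≥ 15 min: (none).

none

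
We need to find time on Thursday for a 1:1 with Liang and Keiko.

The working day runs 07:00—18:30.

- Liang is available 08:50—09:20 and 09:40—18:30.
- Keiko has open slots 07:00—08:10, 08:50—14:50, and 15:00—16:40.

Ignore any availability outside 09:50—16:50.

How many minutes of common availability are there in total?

400 minutes

Liang ∩ Keiko: 08:50–09:20, 09:40–14:50, 15:00–16:40.
Restricted to 09:50–16:50: 09:50–14:50, 15:00–16:40.
Total common minutes: 300 + 100 = 400.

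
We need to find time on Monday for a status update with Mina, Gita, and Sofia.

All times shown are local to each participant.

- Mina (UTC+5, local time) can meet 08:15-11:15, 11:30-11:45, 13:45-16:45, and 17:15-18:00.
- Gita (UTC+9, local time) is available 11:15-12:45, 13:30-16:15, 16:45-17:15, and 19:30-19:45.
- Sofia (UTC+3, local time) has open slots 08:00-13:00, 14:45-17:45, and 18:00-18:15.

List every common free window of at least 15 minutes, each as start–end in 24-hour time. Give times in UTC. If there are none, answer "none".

05:00–06:15, 06:30–06:45

Mina → UTC: 03:15–06:15, 06:30–06:45, 08:45–11:45, 12:15–13:00.
Gita → UTC: 02:15–03:45, 04:30–07:15, 07:45–08:15, 10:30–10:45.
Sofia → UTC: 05:00–10:00, 11:45–14:45, 15:00–15:15.
Mina ∩ Gita: 03:15–03:45, 04:30–06:15, 06:30–06:45, 10:30–10:45.
Mina ∩ Gita ∩ Sofia: 05:00–06:15, 06:30–06:45.
Windows ≥ 15 min: 05:00–06:15, 06:30–06:45.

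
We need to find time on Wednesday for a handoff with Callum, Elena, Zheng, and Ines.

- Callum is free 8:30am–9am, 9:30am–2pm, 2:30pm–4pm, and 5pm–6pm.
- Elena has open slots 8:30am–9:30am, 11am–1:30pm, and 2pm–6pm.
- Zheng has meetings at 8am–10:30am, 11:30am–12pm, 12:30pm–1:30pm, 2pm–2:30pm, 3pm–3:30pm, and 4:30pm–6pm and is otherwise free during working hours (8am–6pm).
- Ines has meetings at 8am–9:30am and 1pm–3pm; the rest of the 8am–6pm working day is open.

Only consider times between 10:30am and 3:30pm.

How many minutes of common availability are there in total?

60 minutes

Zheng free within 08:00–18:00: 10:30–11:30, 12:00–12:30, 13:30–14:00, 14:30–15:00, 15:30–16:30.
Ines free within 08:00–18:00: 09:30–13:00, 15:00–18:00.
Callum ∩ Elena: 08:30–09:00, 11:00–13:30, 14:30–16:00, 17:00–18:00.
Callum ∩ Elena ∩ Zheng: 11:00–11:30, 12:00–12:30, 14:30–15:00, 15:30–16:00.
Callum ∩ Elena ∩ Zheng ∩ Ines: 11:00–11:30, 12:00–12:30, 15:30–16:00.
Restricted to 10:30–15:30: 11:00–11:30, 12:00–12:30.
Total common minutes: 30 + 30 = 60.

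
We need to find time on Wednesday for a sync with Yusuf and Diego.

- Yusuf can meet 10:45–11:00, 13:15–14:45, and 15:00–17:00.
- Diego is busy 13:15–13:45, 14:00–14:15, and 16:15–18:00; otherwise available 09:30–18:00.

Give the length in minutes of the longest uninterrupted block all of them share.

Diego free within 09:30–18:00: 09:30–13:15, 13:45–14:00, 14:15–16:15.
Yusuf ∩ Diego: 10:45–11:00, 13:45–14:00, 14:15–14:45, 15:00–16:15.
Common window lengths: 15, 15, 30, 75 min; longest is 75.

75 minutes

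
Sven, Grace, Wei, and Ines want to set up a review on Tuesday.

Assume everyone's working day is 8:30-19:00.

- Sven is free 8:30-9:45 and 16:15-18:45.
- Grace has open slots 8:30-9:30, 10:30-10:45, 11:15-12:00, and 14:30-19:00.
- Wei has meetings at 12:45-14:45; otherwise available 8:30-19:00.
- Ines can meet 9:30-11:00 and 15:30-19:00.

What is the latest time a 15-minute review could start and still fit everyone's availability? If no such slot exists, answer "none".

18:30

Wei free within 08:30–19:00: 08:30–12:45, 14:45–19:00.
Sven ∩ Grace: 08:30–09:30, 16:15–18:45.
Sven ∩ Grace ∩ Wei: 08:30–09:30, 16:15–18:45.
Sven ∩ Grace ∩ Wei ∩ Ines: 16:15–18:45.
Windows ≥ 15 min: 16:15–18:45.
Latest start in the last window 16:15–18:45 is 18:45 − 15 min = 18:30.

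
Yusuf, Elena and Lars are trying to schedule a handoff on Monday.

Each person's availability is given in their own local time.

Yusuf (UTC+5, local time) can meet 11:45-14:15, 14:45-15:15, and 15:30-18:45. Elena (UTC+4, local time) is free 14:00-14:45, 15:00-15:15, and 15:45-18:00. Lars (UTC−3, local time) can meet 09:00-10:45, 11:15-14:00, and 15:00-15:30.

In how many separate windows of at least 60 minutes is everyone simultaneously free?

Yusuf → UTC: 06:45–09:15, 09:45–10:15, 10:30–13:45.
Elena → UTC: 10:00–10:45, 11:00–11:15, 11:45–14:00.
Lars → UTC: 12:00–13:45, 14:15–17:00, 18:00–18:30.
Yusuf ∩ Elena: 10:00–10:15, 10:30–10:45, 11:00–11:15, 11:45–13:45.
Yusuf ∩ Elena ∩ Lars: 12:00–13:45.
Windows ≥ 60 min: 12:00–13:45.
That's 1 window.

1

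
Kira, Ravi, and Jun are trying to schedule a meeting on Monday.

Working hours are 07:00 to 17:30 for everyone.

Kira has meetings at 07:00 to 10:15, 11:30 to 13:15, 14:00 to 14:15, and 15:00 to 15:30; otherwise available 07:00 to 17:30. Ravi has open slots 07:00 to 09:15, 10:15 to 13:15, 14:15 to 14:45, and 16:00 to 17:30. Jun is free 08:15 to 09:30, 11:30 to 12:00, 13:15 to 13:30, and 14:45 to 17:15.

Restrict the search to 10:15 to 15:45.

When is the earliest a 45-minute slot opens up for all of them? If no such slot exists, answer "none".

Kira free within 07:00–17:30: 10:15–11:30, 13:15–14:00, 14:15–15:00, 15:30–17:30.
Kira ∩ Ravi: 10:15–11:30, 14:15–14:45, 16:00–17:30.
Kira ∩ Ravi ∩ Jun: 16:00–17:15.
Restricted to 10:15–15:45: (none).
Windows ≥ 45 min: (none).

none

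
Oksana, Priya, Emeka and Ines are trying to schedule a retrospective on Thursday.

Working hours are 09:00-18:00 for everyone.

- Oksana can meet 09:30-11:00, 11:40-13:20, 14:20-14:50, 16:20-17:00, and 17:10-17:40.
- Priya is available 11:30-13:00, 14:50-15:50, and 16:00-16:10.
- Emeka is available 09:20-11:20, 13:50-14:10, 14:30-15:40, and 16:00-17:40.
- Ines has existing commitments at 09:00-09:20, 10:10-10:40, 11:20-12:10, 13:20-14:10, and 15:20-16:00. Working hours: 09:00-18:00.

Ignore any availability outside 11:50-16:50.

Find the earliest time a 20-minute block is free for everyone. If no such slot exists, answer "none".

none

Ines free within 09:00–18:00: 09:20–10:10, 10:40–11:20, 12:10–13:20, 14:10–15:20, 16:00–18:00.
Oksana ∩ Priya: 11:40–13:00.
Oksana ∩ Priya ∩ Emeka: (none).
Oksana ∩ Priya ∩ Emeka ∩ Ines: (none).
Restricted to 11:50–16:50: (none).
Windows ≥ 20 min: (none).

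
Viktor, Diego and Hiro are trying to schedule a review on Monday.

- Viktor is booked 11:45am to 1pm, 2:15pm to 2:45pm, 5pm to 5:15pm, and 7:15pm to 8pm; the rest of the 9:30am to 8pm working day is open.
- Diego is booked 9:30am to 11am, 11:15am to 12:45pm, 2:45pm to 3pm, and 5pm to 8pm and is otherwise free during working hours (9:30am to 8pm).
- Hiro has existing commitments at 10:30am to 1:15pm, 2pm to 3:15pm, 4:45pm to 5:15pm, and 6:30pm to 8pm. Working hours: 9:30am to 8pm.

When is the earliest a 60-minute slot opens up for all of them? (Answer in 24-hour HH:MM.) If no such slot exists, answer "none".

Viktor free within 09:30–20:00: 09:30–11:45, 13:00–14:15, 14:45–17:00, 17:15–19:15.
Diego free within 09:30–20:00: 11:00–11:15, 12:45–14:45, 15:00–17:00.
Hiro free within 09:30–20:00: 09:30–10:30, 13:15–14:00, 15:15–16:45, 17:15–18:30.
Viktor ∩ Diego: 11:00–11:15, 13:00–14:15, 15:00–17:00.
Viktor ∩ Diego ∩ Hiro: 13:15–14:00, 15:15–16:45.
Windows ≥ 60 min: 15:15–16:45.
Earliest such window starts at 15:15.

15:15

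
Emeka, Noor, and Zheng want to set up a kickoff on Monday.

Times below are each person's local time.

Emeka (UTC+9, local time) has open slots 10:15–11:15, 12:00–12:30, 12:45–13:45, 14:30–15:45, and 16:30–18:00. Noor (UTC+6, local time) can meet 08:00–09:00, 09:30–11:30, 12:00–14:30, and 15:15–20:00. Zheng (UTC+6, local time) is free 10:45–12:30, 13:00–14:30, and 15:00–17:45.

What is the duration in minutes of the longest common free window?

60 minutes

Emeka → UTC: 01:15–02:15, 03:00–03:30, 03:45–04:45, 05:30–06:45, 07:30–09:00.
Noor → UTC: 02:00–03:00, 03:30–05:30, 06:00–08:30, 09:15–14:00.
Zheng → UTC: 04:45–06:30, 07:00–08:30, 09:00–11:45.
Emeka ∩ Noor: 02:00–02:15, 03:45–04:45, 06:00–06:45, 07:30–08:30.
Emeka ∩ Noor ∩ Zheng: 06:00–06:30, 07:30–08:30.
Common window lengths: 30, 60 min; longest is 60.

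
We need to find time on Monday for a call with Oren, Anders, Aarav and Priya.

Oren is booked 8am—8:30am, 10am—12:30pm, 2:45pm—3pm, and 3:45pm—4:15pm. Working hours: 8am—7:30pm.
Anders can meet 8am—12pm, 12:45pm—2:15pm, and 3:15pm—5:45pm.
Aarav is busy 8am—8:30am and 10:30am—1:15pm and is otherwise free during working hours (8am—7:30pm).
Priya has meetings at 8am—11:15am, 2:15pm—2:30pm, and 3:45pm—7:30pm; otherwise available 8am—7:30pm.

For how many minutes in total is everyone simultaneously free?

Oren free within 08:00–19:30: 08:30–10:00, 12:30–14:45, 15:00–15:45, 16:15–19:30.
Aarav free within 08:00–19:30: 08:30–10:30, 13:15–19:30.
Priya free within 08:00–19:30: 11:15–14:15, 14:30–15:45.
Oren ∩ Anders: 08:30–10:00, 12:45–14:15, 15:15–15:45, 16:15–17:45.
Oren ∩ Anders ∩ Aarav: 08:30–10:00, 13:15–14:15, 15:15–15:45, 16:15–17:45.
Oren ∩ Anders ∩ Aarav ∩ Priya: 13:15–14:15, 15:15–15:45.
Total common minutes: 60 + 30 = 90.

90 minutes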